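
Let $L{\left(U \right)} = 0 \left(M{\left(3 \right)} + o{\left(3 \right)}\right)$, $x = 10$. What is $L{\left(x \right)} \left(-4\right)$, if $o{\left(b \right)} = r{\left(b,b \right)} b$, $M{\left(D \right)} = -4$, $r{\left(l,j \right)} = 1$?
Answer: $0$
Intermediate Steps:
$o{\left(b \right)} = b$ ($o{\left(b \right)} = 1 b = b$)
$L{\left(U \right)} = 0$ ($L{\left(U \right)} = 0 \left(-4 + 3\right) = 0 \left(-1\right) = 0$)
$L{\left(x \right)} \left(-4\right) = 0 \left(-4\right) = 0$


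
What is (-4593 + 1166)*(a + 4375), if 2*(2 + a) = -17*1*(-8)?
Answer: -15219307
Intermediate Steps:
a = 66 (a = -2 + (-17*1*(-8))/2 = -2 + (-17*(-8))/2 = -2 + (½)*136 = -2 + 68 = 66)
(-4593 + 1166)*(a + 4375) = (-4593 + 1166)*(66 + 4375) = -3427*4441 = -15219307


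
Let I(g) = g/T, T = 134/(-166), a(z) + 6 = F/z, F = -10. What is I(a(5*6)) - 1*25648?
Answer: -5153671/201 ≈ -25640.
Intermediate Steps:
a(z) = -6 - 10/z
T = -67/83 (T = 134*(-1/166) = -67/83 ≈ -0.80723)
I(g) = -83*g/67 (I(g) = g/(-67/83) = g*(-83/67) = -83*g/67)
I(a(5*6)) - 1*25648 = -83*(-6 - 10/(5*6))/67 - 1*25648 = -83*(-6 - 10/30)/67 - 25648 = -83*(-6 - 10*1/30)/67 - 25648 = -83*(-6 - 1/3)/67 - 25648 = -83/67*(-19/3) - 25648 = 1577/201 - 25648 = -5153671/201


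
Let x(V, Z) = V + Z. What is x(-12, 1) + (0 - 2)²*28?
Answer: 101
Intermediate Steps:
x(-12, 1) + (0 - 2)²*28 = (-12 + 1) + (0 - 2)²*28 = -11 + (-2)²*28 = -11 + 4*28 = -11 + 112 = 101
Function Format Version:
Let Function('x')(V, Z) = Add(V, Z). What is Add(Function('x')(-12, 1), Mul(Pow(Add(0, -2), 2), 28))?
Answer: 101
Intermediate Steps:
Add(Function('x')(-12, 1), Mul(Pow(Add(0, -2), 2), 28)) = Add(Add(-12, 1), Mul(Pow(Add(0, -2), 2), 28)) = Add(-11, Mul(Pow(-2, 2), 28)) = Add(-11, Mul(4, 28)) = Add(-11, 112) = 101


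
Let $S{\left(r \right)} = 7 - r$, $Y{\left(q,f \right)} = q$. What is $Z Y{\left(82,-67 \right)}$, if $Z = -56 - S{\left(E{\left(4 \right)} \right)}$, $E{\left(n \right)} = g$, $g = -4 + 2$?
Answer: $-5330$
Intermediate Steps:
$g = -2$
$E{\left(n \right)} = -2$
$Z = -65$ ($Z = -56 - \left(7 - -2\right) = -56 - \left(7 + 2\right) = -56 - 9 = -65$)
$Z Y{\left(82,-67 \right)} = \left(-65\right) 82 = -5330$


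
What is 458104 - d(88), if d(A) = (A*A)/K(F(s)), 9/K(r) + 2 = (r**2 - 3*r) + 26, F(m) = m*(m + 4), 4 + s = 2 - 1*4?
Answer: 1033576/3 ≈ 3.4453e+5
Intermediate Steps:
s = -6 (s = -4 + (2 - 1*4) = -4 + (2 - 4) = -4 - 2 = -6)
F(m) = m*(4 + m)
K(r) = 9/(24 + r**2 - 3*r) (K(r) = 9/(-2 + ((r**2 - 3*r) + 26)) = 9/(-2 + (26 + r**2 - 3*r)) = 9/(24 + r**2 - 3*r))
d(A) = 44*A**2/3 (d(A) = (A*A)/((9/(24 + (-6*(4 - 6))**2 - (-18)*(4 - 6)))) = A**2/((9/(24 + (-6*(-2))**2 - (-18)*(-2)))) = A**2/((9/(24 + 12**2 - 3*12))) = A**2/((9/(24 + 144 - 36))) = A**2/((9/132)) = A**2/((9*(1/132))) = A**2/(3/44) = A**2*(44/3) = 44*A**2/3)
458104 - d(88) = 458104 - 44*88**2/3 = 458104 - 44*7744/3 = 458104 - 1*340736/3 = 458104 - 340736/3 = 1033576/3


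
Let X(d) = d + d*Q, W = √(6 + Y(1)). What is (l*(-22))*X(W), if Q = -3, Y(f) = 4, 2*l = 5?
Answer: 110*√10 ≈ 347.85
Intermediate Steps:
l = 5/2 (l = (½)*5 = 5/2 ≈ 2.5000)
W = √10 (W = √(6 + 4) = √10 ≈ 3.1623)
X(d) = -2*d (X(d) = d + d*(-3) = d - 3*d = -2*d)
(l*(-22))*X(W) = ((5/2)*(-22))*(-2*√10) = -(-110)*√10 = 110*√10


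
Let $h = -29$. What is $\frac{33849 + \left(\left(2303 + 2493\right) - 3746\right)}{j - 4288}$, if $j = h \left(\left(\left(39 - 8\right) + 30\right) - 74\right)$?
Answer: $- \frac{34899}{3911} \approx -8.9233$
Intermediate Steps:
$j = 377$ ($j = - 29 \left(\left(\left(39 - 8\right) + 30\right) - 74\right) = - 29 \left(\left(31 + 30\right) - 74\right) = - 29 \left(61 - 74\right) = \left(-29\right) \left(-13\right) = 377$)
$\frac{33849 + \left(\left(2303 + 2493\right) - 3746\right)}{j - 4288} = \frac{33849 + \left(\left(2303 + 2493\right) - 3746\right)}{377 - 4288} = \frac{33849 + \left(4796 - 3746\right)}{-3911} = \left(33849 + 1050\right) \left(- \frac{1}{3911}\right) = 34899 \left(- \frac{1}{3911}\right) = - \frac{34899}{3911}$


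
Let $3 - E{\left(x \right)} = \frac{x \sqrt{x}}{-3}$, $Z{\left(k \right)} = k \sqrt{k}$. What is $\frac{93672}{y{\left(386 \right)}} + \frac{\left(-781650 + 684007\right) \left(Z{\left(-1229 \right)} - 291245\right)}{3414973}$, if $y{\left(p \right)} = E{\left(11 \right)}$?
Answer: $\frac{13455292972819}{2134358125} + \frac{1545588 \sqrt{11}}{625} + \frac{120003247 i \sqrt{1229}}{3414973} \approx 14506.0 + 1231.9 i$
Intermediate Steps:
$Z{\left(k \right)} = k^{\frac{3}{2}}$
$E{\left(x \right)} = 3 + \frac{x^{\frac{3}{2}}}{3}$ ($E{\left(x \right)} = 3 - \frac{x \sqrt{x}}{-3} = 3 - x^{\frac{3}{2}} \left(- \frac{1}{3}\right) = 3 - - \frac{x^{\frac{3}{2}}}{3} = 3 + \frac{x^{\frac{3}{2}}}{3}$)
$y{\left(p \right)} = 3 + \frac{11 \sqrt{11}}{3}$ ($y{\left(p \right)} = 3 + \frac{11^{\frac{3}{2}}}{3} = 3 + \frac{11 \sqrt{11}}{3}$)
$\frac{93672}{y{\left(386 \right)}} + \frac{\left(-781650 + 684007\right) \left(Z{\left(-1229 \right)} - 291245\right)}{3414973} = \frac{93672}{3 + \frac{11 \sqrt{11}}{3}} + \frac{\left(-781650 + 684007\right) \left(\left(-1229\right)^{\frac{3}{2}} - 291245\right)}{3414973} = \frac{93672}{3 + \frac{11 \sqrt{11}}{3}} + - 97643 \left(- 1229 i \sqrt{1229} - 291245\right) \frac{1}{3414973} = \frac{93672}{3 + \frac{11 \sqrt{11}}{3}} + - 97643 \left(-291245 - 1229 i \sqrt{1229}\right) \frac{1}{3414973} = \frac{93672}{3 + \frac{11 \sqrt{11}}{3}} + \left(28438035535 + 120003247 i \sqrt{1229}\right) \frac{1}{3414973} = \frac{93672}{3 + \frac{11 \sqrt{11}}{3}} + \left(\frac{28438035535}{3414973} + \frac{120003247 i \sqrt{1229}}{3414973}\right) = \frac{28438035535}{3414973} + \frac{93672}{3 + \frac{11 \sqrt{11}}{3}} + \frac{120003247 i \sqrt{1229}}{3414973}$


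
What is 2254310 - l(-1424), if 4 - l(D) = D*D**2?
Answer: -2885298718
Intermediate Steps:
l(D) = 4 - D**3 (l(D) = 4 - D*D**2 = 4 - D**3)
2254310 - l(-1424) = 2254310 - (4 - 1*(-1424)**3) = 2254310 - (4 - 1*(-2887553024)) = 2254310 - (4 + 2887553024) = 2254310 - 1*2887553028 = 2254310 - 2887553028 = -2885298718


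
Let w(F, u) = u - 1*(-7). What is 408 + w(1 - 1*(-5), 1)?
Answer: 416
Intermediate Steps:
w(F, u) = 7 + u (w(F, u) = u + 7 = 7 + u)
408 + w(1 - 1*(-5), 1) = 408 + (7 + 1) = 408 + 8 = 416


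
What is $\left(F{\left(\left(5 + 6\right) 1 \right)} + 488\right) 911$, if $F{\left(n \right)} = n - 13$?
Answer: $442746$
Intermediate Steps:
$F{\left(n \right)} = -13 + n$ ($F{\left(n \right)} = n - 13 = -13 + n$)
$\left(F{\left(\left(5 + 6\right) 1 \right)} + 488\right) 911 = \left(\left(-13 + \left(5 + 6\right) 1\right) + 488\right) 911 = \left(\left(-13 + 11 \cdot 1\right) + 488\right) 911 = \left(\left(-13 + 11\right) + 488\right) 911 = \left(-2 + 488\right) 911 = 486 \cdot 911 = 442746$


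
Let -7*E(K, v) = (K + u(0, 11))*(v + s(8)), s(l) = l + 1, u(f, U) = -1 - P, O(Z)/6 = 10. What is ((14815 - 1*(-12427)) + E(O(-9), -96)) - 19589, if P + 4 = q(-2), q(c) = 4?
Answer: 58704/7 ≈ 8386.3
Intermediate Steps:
P = 0 (P = -4 + 4 = 0)
O(Z) = 60 (O(Z) = 6*10 = 60)
u(f, U) = -1 (u(f, U) = -1 - 1*0 = -1 + 0 = -1)
s(l) = 1 + l
E(K, v) = -(-1 + K)*(9 + v)/7 (E(K, v) = -(K - 1)*(v + (1 + 8))/7 = -(-1 + K)*(v + 9)/7 = -(-1 + K)*(9 + v)/7)
((14815 - 1*(-12427)) + E(O(-9), -96)) - 19589 = ((14815 - 1*(-12427)) + (9/7 - 9/7*60 + (1/7)*(-96) - 1/7*60*(-96))) - 19589 = ((14815 + 12427) + (9/7 - 540/7 - 96/7 + 5760/7)) - 19589 = (27242 + 5133/7) - 19589 = 195827/7 - 19589 = 58704/7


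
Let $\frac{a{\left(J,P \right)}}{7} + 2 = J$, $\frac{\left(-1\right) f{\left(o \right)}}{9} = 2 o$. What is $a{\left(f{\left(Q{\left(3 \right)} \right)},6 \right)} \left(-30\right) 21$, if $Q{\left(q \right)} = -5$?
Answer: $-388080$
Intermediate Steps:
$f{\left(o \right)} = - 18 o$ ($f{\left(o \right)} = - 9 \cdot 2 o = - 18 o$)
$a{\left(J,P \right)} = -14 + 7 J$
$a{\left(f{\left(Q{\left(3 \right)} \right)},6 \right)} \left(-30\right) 21 = \left(-14 + 7 \left(\left(-18\right) \left(-5\right)\right)\right) \left(-30\right) 21 = \left(-14 + 7 \cdot 90\right) \left(-30\right) 21 = \left(-14 + 630\right) \left(-30\right) 21 = 616 \left(-30\right) 21 = \left(-18480\right) 21 = -388080$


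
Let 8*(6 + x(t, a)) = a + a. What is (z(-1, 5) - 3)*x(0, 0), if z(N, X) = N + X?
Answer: -6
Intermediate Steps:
x(t, a) = -6 + a/4 (x(t, a) = -6 + (a + a)/8 = -6 + (2*a)/8 = -6 + a/4)
(z(-1, 5) - 3)*x(0, 0) = ((-1 + 5) - 3)*(-6 + (¼)*0) = (4 - 3)*(-6 + 0) = 1*(-6) = -6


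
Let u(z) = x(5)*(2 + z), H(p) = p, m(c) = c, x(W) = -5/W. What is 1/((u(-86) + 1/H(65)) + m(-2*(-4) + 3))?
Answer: 65/6176 ≈ 0.010525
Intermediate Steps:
u(z) = -2 - z (u(z) = (-5/5)*(2 + z) = (-5*⅕)*(2 + z) = -(2 + z) = -2 - z)
1/((u(-86) + 1/H(65)) + m(-2*(-4) + 3)) = 1/(((-2 - 1*(-86)) + 1/65) + (-2*(-4) + 3)) = 1/(((-2 + 86) + 1/65) + (8 + 3)) = 1/((84 + 1/65) + 11) = 1/(5461/65 + 11) = 1/(6176/65) = 65/6176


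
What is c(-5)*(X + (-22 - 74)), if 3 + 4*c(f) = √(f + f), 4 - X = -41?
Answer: 153/4 - 51*I*√10/4 ≈ 38.25 - 40.319*I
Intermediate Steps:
X = 45 (X = 4 - 1*(-41) = 4 + 41 = 45)
c(f) = -¾ + √2*√f/4 (c(f) = -¾ + √(f + f)/4 = -¾ + √(2*f)/4 = -¾ + (√2*√f)/4 = -¾ + √2*√f/4)
c(-5)*(X + (-22 - 74)) = (-¾ + √2*√(-5)/4)*(45 + (-22 - 74)) = (-¾ + √2*(I*√5)/4)*(45 - 96) = (-¾ + I*√10/4)*(-51) = 153/4 - 51*I*√10/4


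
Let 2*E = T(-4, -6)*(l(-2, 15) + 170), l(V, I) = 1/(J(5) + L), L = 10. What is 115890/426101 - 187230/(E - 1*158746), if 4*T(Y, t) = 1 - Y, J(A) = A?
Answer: 2355927504690/1622316920653 ≈ 1.4522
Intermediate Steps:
l(V, I) = 1/15 (l(V, I) = 1/(5 + 10) = 1/15)
T(Y, t) = ¼ - Y/4 (T(Y, t) = (1 - Y)/4 = ¼ - Y/4)
E = 2551/24 (E = ((¼ - ¼*(-4))*(1/15 + 170))/2 = ((¼ + 1)*(2551/15))/2 = ((5/4)*(2551/15))/2 = (½)*(2551/12) = 2551/24 ≈ 106.29)
115890/426101 - 187230/(E - 1*158746) = 115890/426101 - 187230/(2551/24 - 1*158746) = 115890*(1/426101) - 187230/(2551/24 - 158746) = 115890/426101 - 187230/(-3807353/24) = 115890/426101 - 187230*(-24/3807353) = 115890/426101 + 4493520/3807353 = 2355927504690/1622316920653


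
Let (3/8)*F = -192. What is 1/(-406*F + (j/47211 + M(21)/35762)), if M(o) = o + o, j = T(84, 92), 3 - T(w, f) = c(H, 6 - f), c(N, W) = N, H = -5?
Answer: 844179891/175481363436431 ≈ 4.8107e-6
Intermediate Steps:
F = -512 (F = (8/3)*(-192) = -512)
T(w, f) = 8 (T(w, f) = 3 - 1*(-5) = 3 + 5 = 8)
j = 8
M(o) = 2*o
1/(-406*F + (j/47211 + M(21)/35762)) = 1/(-406*(-512) + (8/47211 + (2*21)/35762)) = 1/(207872 + (8*(1/47211) + 42*(1/35762))) = 1/(207872 + (8/47211 + 21/17881)) = 1/(207872 + 1134479/844179891) = 1/(175481363436431/844179891) = 844179891/175481363436431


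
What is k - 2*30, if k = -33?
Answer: -93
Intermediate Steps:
k - 2*30 = -33 - 2*30 = -33 - 60 = -93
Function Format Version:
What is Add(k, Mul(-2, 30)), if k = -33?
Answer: -93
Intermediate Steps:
Add(k, Mul(-2, 30)) = Add(-33, Mul(-2, 30)) = Add(-33, -60) = -93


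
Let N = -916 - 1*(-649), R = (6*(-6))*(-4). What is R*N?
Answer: -38448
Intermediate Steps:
R = 144 (R = -36*(-4) = 144)
N = -267 (N = -916 + 649 = -267)
R*N = 144*(-267) = -38448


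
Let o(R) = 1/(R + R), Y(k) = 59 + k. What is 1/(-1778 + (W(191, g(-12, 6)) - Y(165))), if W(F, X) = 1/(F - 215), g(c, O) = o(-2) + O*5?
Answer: -24/48049 ≈ -0.00049949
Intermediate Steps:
o(R) = 1/(2*R)
g(c, O) = -¼ + 5*O (g(c, O) = (½)/(-2) + O*5 = (½)*(-½) + 5*O = -¼ + 5*O)
W(F, X) = 1/(-215 + F)
1/(-1778 + (W(191, g(-12, 6)) - Y(165))) = 1/(-1778 + (1/(-215 + 191) - (59 + 165))) = 1/(-1778 + (1/(-24) - 1*224)) = 1/(-1778 + (-1/24 - 224)) = 1/(-1778 - 5377/24) = 1/(-48049/24) = -24/48049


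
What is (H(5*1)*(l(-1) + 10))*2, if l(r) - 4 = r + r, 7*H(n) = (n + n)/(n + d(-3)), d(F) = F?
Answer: 120/7 ≈ 17.143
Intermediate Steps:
H(n) = 2*n/(7*(-3 + n)) (H(n) = ((n + n)/(n - 3))/7 = ((2*n)/(-3 + n))/7 = (2*n/(-3 + n))/7 = 2*n/(7*(-3 + n)))
l(r) = 4 + 2*r (l(r) = 4 + (r + r) = 4 + 2*r)
(H(5*1)*(l(-1) + 10))*2 = ((2*(5*1)/(7*(-3 + 5*1)))*((4 + 2*(-1)) + 10))*2 = (((2/7)*5/(-3 + 5))*((4 - 2) + 10))*2 = (((2/7)*5/2)*(2 + 10))*2 = (((2/7)*5*(½))*12)*2 = ((5/7)*12)*2 = (60/7)*2 = 120/7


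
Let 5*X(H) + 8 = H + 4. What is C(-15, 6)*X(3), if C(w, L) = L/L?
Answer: -1/5 ≈ -0.20000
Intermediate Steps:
X(H) = -4/5 + H/5 (X(H) = -8/5 + (H + 4)/5 = -8/5 + (4 + H)/5 = -8/5 + (4/5 + H/5) = -4/5 + H/5)
C(w, L) = 1
C(-15, 6)*X(3) = 1*(-4/5 + (1/5)*3) = 1*(-4/5 + 3/5) = 1*(-1/5) = -1/5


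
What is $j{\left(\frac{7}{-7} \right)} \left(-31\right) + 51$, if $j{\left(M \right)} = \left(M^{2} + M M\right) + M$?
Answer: $20$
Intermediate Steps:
$j{\left(M \right)} = M + 2 M^{2}$ ($j{\left(M \right)} = \left(M^{2} + M^{2}\right) + M = 2 M^{2} + M = M + 2 M^{2}$)
$j{\left(\frac{7}{-7} \right)} \left(-31\right) + 51 = \frac{7}{-7} \left(1 + 2 \frac{7}{-7}\right) \left(-31\right) + 51 = 7 \left(- \frac{1}{7}\right) \left(1 + 2 \cdot 7 \left(- \frac{1}{7}\right)\right) \left(-31\right) + 51 = - (1 + 2 \left(-1\right)) \left(-31\right) + 51 = - (1 - 2) \left(-31\right) + 51 = \left(-1\right) \left(-1\right) \left(-31\right) + 51 = 1 \left(-31\right) + 51 = -31 + 51 = 20$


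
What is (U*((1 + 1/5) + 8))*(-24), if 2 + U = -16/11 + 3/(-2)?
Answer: 60168/55 ≈ 1094.0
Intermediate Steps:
U = -109/22 (U = -2 + (-16/11 + 3/(-2)) = -2 + (-16*1/11 + 3*(-½)) = -2 + (-16/11 - 3/2) = -2 - 65/22 = -109/22 ≈ -4.9545)
(U*((1 + 1/5) + 8))*(-24) = -109*((1 + 1/5) + 8)/22*(-24) = -109*((1 + ⅕) + 8)/22*(-24) = -109*(6/5 + 8)/22*(-24) = -109/22*46/5*(-24) = -2507/55*(-24) = 60168/55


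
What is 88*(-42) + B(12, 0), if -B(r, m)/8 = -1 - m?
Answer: -3688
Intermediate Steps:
B(r, m) = 8 + 8*m (B(r, m) = -8*(-1 - m) = 8 + 8*m)
88*(-42) + B(12, 0) = 88*(-42) + (8 + 8*0) = -3696 + (8 + 0) = -3696 + 8 = -3688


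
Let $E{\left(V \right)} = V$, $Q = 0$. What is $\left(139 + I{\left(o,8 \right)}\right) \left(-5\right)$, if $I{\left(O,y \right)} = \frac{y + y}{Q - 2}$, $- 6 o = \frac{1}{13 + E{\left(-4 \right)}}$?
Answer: $-655$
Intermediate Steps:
$o = - \frac{1}{54}$ ($o = - \frac{1}{6 \left(13 - 4\right)} = - \frac{1}{6 \cdot 9} = \left(- \frac{1}{6}\right) \frac{1}{9} = - \frac{1}{54} \approx -0.018519$)
$I{\left(O,y \right)} = - y$ ($I{\left(O,y \right)} = \frac{y + y}{0 - 2} = \frac{2 y}{-2} = 2 y \left(- \frac{1}{2}\right) = - y$)
$\left(139 + I{\left(o,8 \right)}\right) \left(-5\right) = \left(139 - 8\right) \left(-5\right) = 131 \left(-5\right) = -655$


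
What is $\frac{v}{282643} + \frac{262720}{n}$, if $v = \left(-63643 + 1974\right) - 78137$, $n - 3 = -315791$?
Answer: $- \frac{29601256522}{22313816921} \approx -1.3266$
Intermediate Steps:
$n = -315788$ ($n = 3 - 315791 = -315788$)
$v = -139806$ ($v = -61669 - 78137 = -139806$)
$\frac{v}{282643} + \frac{262720}{n} = - \frac{139806}{282643} + \frac{262720}{-315788} = \left(-139806\right) \frac{1}{282643} + 262720 \left(- \frac{1}{315788}\right) = - \frac{139806}{282643} - \frac{65680}{78947} = - \frac{29601256522}{22313816921}$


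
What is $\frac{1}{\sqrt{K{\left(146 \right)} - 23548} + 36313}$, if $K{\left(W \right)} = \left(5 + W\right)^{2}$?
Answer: $\frac{36313}{1318634716} - \frac{3 i \sqrt{83}}{1318634716} \approx 2.7538 \cdot 10^{-5} - 2.0727 \cdot 10^{-8} i$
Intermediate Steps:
$\frac{1}{\sqrt{K{\left(146 \right)} - 23548} + 36313} = \frac{1}{\sqrt{\left(5 + 146\right)^{2} - 23548} + 36313} = \frac{1}{\sqrt{151^{2} - 23548} + 36313} = \frac{1}{\sqrt{22801 - 23548} + 36313} = \frac{1}{\sqrt{-747} + 36313} = \frac{1}{3 i \sqrt{83} + 36313} = \frac{1}{36313 + 3 i \sqrt{83}}$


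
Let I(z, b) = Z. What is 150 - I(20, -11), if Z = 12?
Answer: 138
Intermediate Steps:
I(z, b) = 12
150 - I(20, -11) = 150 - 1*12 = 150 - 12 = 138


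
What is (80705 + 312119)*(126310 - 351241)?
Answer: -88358295144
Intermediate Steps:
(80705 + 312119)*(126310 - 351241) = 392824*(-224931) = -88358295144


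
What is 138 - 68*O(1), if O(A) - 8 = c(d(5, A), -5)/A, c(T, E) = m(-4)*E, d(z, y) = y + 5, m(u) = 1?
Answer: -66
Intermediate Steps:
d(z, y) = 5 + y
c(T, E) = E (c(T, E) = 1*E = E)
O(A) = 8 - 5/A
138 - 68*O(1) = 138 - 68*(8 - 5/1) = 138 - 68*(8 - 5*1) = 138 - 68*(8 - 5) = 138 - 68*3 = 138 - 204 = -66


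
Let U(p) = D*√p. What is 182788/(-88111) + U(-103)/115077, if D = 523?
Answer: -182788/88111 + 523*I*√103/115077 ≈ -2.0745 + 0.046125*I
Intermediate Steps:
U(p) = 523*√p
182788/(-88111) + U(-103)/115077 = 182788/(-88111) + (523*√(-103))/115077 = 182788*(-1/88111) + (523*(I*√103))*(1/115077) = -182788/88111 + (523*I*√103)*(1/115077) = -182788/88111 + 523*I*√103/115077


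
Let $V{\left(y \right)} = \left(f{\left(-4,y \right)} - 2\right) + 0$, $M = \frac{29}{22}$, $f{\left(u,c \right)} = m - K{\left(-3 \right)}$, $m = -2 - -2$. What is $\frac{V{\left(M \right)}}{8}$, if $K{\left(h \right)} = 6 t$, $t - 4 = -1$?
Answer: $- \frac{5}{2} \approx -2.5$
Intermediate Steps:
$t = 3$ ($t = 4 - 1 = 3$)
$K{\left(h \right)} = 18$ ($K{\left(h \right)} = 6 \cdot 3 = 18$)
$m = 0$ ($m = -2 + 2 = 0$)
$f{\left(u,c \right)} = -18$ ($f{\left(u,c \right)} = 0 - 18 = -18$)
$M = \frac{29}{22}$ ($M = 29 \cdot \frac{1}{22} = \frac{29}{22} \approx 1.3182$)
$V{\left(y \right)} = -20$ ($V{\left(y \right)} = \left(-18 - 2\right) + 0 = -20 + 0 = -20$)
$\frac{V{\left(M \right)}}{8} = \frac{1}{8} \left(-20\right) = - \frac{5}{2}$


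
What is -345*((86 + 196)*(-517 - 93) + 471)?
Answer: 59184405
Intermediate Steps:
-345*((86 + 196)*(-517 - 93) + 471) = -345*(282*(-610) + 471) = -345*(-172020 + 471) = -345*(-171549) = 59184405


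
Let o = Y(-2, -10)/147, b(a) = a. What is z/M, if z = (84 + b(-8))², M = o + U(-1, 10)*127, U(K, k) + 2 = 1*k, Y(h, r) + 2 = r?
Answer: 3724/655 ≈ 5.6855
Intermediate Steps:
Y(h, r) = -2 + r
U(K, k) = -2 + k (U(K, k) = -2 + 1*k = -2 + k)
o = -4/49 (o = (-2 - 10)/147 = -12*1/147 = -4/49 ≈ -0.081633)
M = 49780/49 (M = -4/49 + (-2 + 10)*127 = -4/49 + 8*127 = -4/49 + 1016 = 49780/49 ≈ 1015.9)
z = 5776 (z = (84 - 8)² = 76² = 5776)
z/M = 5776/(49780/49) = 5776*(49/49780) = 3724/655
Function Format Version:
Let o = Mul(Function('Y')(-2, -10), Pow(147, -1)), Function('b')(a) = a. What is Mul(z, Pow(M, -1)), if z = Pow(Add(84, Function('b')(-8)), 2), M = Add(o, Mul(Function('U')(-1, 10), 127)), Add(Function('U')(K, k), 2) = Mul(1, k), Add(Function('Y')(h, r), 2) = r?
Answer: Rational(3724, 655) ≈ 5.6855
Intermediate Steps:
Function('Y')(h, r) = Add(-2, r)
Function('U')(K, k) = Add(-2, k) (Function('U')(K, k) = Add(-2, Mul(1, k)) = Add(-2, k))
o = Rational(-4, 49) (o = Mul(Add(-2, -10), Pow(147, -1)) = Mul(-12, Rational(1, 147)) = Rational(-4, 49) ≈ -0.081633)
M = Rational(49780, 49) (M = Add(Rational(-4, 49), Mul(Add(-2, 10), 127)) = Add(Rational(-4, 49), Mul(8, 127)) = Add(Rational(-4, 49), 1016) = Rational(49780, 49) ≈ 1015.9)
z = 5776 (z = Pow(Add(84, -8), 2) = Pow(76, 2) = 5776)
Mul(z, Pow(M, -1)) = Mul(5776, Pow(Rational(49780, 49), -1)) = Mul(5776, Rational(49, 49780)) = Rational(3724, 655)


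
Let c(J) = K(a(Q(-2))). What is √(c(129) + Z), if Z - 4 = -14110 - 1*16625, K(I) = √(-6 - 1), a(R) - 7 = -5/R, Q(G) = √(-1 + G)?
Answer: √(-30731 + I*√7) ≈ 0.0076 + 175.3*I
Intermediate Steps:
a(R) = 7 - 5/R
K(I) = I*√7 (K(I) = √(-7) = I*√7)
Z = -30731 (Z = 4 + (-14110 - 1*16625) = 4 + (-14110 - 16625) = 4 - 30735 = -30731)
c(J) = I*√7
√(c(129) + Z) = √(I*√7 - 30731) = √(-30731 + I*√7)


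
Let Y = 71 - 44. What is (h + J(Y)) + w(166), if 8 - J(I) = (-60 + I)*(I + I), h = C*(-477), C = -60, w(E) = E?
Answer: 30576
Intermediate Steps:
Y = 27
h = 28620 (h = -60*(-477) = 28620)
J(I) = 8 - 2*I*(-60 + I) (J(I) = 8 - (-60 + I)*(I + I) = 8 - (-60 + I)*2*I = 8 - 2*I*(-60 + I))
(h + J(Y)) + w(166) = (28620 + (8 - 2*27² + 120*27)) + 166 = (28620 + (8 - 2*729 + 3240)) + 166 = (28620 + (8 - 1458 + 3240)) + 166 = (28620 + 1790) + 166 = 30410 + 166 = 30576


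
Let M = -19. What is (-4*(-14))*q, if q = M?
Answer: -1064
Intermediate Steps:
q = -19
(-4*(-14))*q = -4*(-14)*(-19) = 56*(-19) = -1064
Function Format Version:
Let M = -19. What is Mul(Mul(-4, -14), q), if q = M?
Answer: -1064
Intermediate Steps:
q = -19
Mul(Mul(-4, -14), q) = Mul(Mul(-4, -14), -19) = Mul(56, -19) = -1064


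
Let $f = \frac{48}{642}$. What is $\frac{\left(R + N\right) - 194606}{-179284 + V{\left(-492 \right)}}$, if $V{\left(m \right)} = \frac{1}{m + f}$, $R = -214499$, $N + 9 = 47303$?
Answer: $\frac{19044283796}{9436792731} \approx 2.0181$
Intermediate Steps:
$N = 47294$ ($N = -9 + 47303 = 47294$)
$f = \frac{8}{107}$ ($f = 48 \cdot \frac{1}{642} = \frac{8}{107} \approx 0.074766$)
$V{\left(m \right)} = \frac{1}{\frac{8}{107} + m}$ ($V{\left(m \right)} = \frac{1}{m + \frac{8}{107}} = \frac{1}{\frac{8}{107} + m}$)
$\frac{\left(R + N\right) - 194606}{-179284 + V{\left(-492 \right)}} = \frac{\left(-214499 + 47294\right) - 194606}{-179284 + \frac{107}{8 + 107 \left(-492\right)}} = \frac{-167205 - 194606}{-179284 + \frac{107}{8 - 52644}} = - \frac{361811}{-179284 + \frac{107}{-52636}} = - \frac{361811}{-179284 + 107 \left(- \frac{1}{52636}\right)} = - \frac{361811}{-179284 - \frac{107}{52636}} = - \frac{361811}{- \frac{9436792731}{52636}} = \left(-361811\right) \left(- \frac{52636}{9436792731}\right) = \frac{19044283796}{9436792731}$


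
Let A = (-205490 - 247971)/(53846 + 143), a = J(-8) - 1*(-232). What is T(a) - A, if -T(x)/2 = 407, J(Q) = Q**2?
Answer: -43493585/53989 ≈ -805.60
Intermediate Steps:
a = 296 (a = (-8)**2 - 1*(-232) = 64 + 232 = 296)
T(x) = -814 (T(x) = -2*407 = -814)
A = -453461/53989 ≈ -8.3991
T(a) - A = -814 - 1*(-453461/53989) = -814 + 453461/53989 = -43493585/53989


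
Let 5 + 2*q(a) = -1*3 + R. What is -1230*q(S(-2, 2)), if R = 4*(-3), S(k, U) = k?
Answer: 12300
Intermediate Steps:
R = -12
q(a) = -10 (q(a) = -5/2 + (-1*3 - 12)/2 = -5/2 + (-3 - 12)/2 = -5/2 + (1/2)*(-15) = -5/2 - 15/2 = -10)
-1230*q(S(-2, 2)) = -1230*(-10) = 12300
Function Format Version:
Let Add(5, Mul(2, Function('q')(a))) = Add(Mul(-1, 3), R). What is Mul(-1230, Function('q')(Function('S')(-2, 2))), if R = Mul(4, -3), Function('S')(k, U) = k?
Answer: 12300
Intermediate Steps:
R = -12
Function('q')(a) = -10 (Function('q')(a) = Add(Rational(-5, 2), Mul(Rational(1, 2), Add(Mul(-1, 3), -12))) = Add(Rational(-5, 2), Mul(Rational(1, 2), Add(-3, -12))) = Add(Rational(-5, 2), Mul(Rational(1, 2), -15)) = Add(Rational(-5, 2), Rational(-15, 2)) = -10)
Mul(-1230, Function('q')(Function('S')(-2, 2))) = Mul(-1230, -10) = 12300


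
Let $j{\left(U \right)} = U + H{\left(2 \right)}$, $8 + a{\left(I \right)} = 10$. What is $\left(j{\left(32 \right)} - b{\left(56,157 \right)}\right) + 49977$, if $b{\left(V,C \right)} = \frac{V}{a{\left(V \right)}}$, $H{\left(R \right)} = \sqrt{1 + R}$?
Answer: $49981 + \sqrt{3} \approx 49983.0$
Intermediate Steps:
$a{\left(I \right)} = 2$ ($a{\left(I \right)} = -8 + 10 = 2$)
$j{\left(U \right)} = U + \sqrt{3}$ ($j{\left(U \right)} = U + \sqrt{1 + 2} = U + \sqrt{3}$)
$b{\left(V,C \right)} = \frac{V}{2}$
$\left(j{\left(32 \right)} - b{\left(56,157 \right)}\right) + 49977 = \left(\left(32 + \sqrt{3}\right) - \frac{1}{2} \cdot 56\right) + 49977 = \left(\left(32 + \sqrt{3}\right) - 28\right) + 49977 = \left(4 + \sqrt{3}\right) + 49977 = 49981 + \sqrt{3}$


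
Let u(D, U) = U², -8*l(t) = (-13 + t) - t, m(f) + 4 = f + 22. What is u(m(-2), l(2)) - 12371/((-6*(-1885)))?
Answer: 559823/361920 ≈ 1.5468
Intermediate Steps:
m(f) = 18 + f (m(f) = -4 + (f + 22) = -4 + (22 + f) = 18 + f)
l(t) = 13/8 (l(t) = -((-13 + t) - t)/8 = -⅛*(-13) = 13/8)
u(m(-2), l(2)) - 12371/((-6*(-1885))) = (13/8)² - 12371/((-6*(-1885))) = 169/64 - 12371/11310 = 559823/361920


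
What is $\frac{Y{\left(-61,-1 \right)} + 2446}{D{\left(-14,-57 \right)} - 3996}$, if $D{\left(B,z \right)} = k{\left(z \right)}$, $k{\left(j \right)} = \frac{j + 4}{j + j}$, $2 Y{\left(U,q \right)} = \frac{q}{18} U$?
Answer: $- \frac{1674223}{2732946} \approx -0.61261$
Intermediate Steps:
$Y{\left(U,q \right)} = \frac{U q}{36}$ ($Y{\left(U,q \right)} = \frac{\frac{q}{18} U}{2} = \frac{\frac{1}{18} U q}{2} = \frac{U q}{36}$)
$k{\left(j \right)} = \frac{4 + j}{2 j}$
$D{\left(B,z \right)} = \frac{4 + z}{2 z}$
$\frac{Y{\left(-61,-1 \right)} + 2446}{D{\left(-14,-57 \right)} - 3996} = \frac{\frac{1}{36} \left(-61\right) \left(-1\right) + 2446}{\frac{4 - 57}{2 \left(-57\right)} - 3996} = \frac{\frac{61}{36} + 2446}{\frac{1}{2} \left(- \frac{1}{57}\right) \left(-53\right) - 3996} = \frac{88117}{36 \left(\frac{53}{114} - 3996\right)} = \frac{88117}{36 \left(- \frac{455491}{114}\right)} = \frac{88117}{36} \left(- \frac{114}{455491}\right) = - \frac{1674223}{2732946}$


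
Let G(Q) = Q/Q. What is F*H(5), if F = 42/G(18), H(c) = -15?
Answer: -630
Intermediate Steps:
G(Q) = 1
F = 42 (F = 42/1 = 42*1 = 42)
F*H(5) = 42*(-15) = -630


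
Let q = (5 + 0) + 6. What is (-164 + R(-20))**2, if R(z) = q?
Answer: 23409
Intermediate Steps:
q = 11 (q = 5 + 6 = 11)
R(z) = 11
(-164 + R(-20))**2 = (-164 + 11)**2 = (-153)**2 = 23409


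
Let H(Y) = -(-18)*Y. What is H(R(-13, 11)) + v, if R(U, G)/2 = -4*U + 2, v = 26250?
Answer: 28194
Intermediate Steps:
R(U, G) = 4 - 8*U (R(U, G) = 2*(-4*U + 2) = 2*(2 - 4*U) = 4 - 8*U)
H(Y) = 18*Y
H(R(-13, 11)) + v = 18*(4 - 8*(-13)) + 26250 = 18*(4 + 104) + 26250 = 18*108 + 26250 = 1944 + 26250 = 28194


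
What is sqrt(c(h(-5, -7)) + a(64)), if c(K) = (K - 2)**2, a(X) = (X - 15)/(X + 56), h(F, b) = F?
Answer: 77*sqrt(30)/60 ≈ 7.0291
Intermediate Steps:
a(X) = (-15 + X)/(56 + X)
c(K) = (-2 + K)**2
sqrt(c(h(-5, -7)) + a(64)) = sqrt((-2 - 5)**2 + (-15 + 64)/(56 + 64)) = sqrt((-7)**2 + 49/120) = sqrt(49 + (1/120)*49) = sqrt(49 + 49/120) = sqrt(5929/120) = 77*sqrt(30)/60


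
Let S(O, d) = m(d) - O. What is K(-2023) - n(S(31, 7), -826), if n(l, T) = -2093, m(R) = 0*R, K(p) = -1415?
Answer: 678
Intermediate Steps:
m(R) = 0
S(O, d) = -O (S(O, d) = 0 - O = -O)
K(-2023) - n(S(31, 7), -826) = -1415 - 1*(-2093) = -1415 + 2093 = 678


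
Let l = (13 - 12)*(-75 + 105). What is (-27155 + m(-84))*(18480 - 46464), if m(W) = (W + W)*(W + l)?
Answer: 506034672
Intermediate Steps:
l = 30 (l = 1*30 = 30)
m(W) = 2*W*(30 + W) (m(W) = (W + W)*(W + 30) = (2*W)*(30 + W) = 2*W*(30 + W))
(-27155 + m(-84))*(18480 - 46464) = (-27155 + 2*(-84)*(30 - 84))*(18480 - 46464) = (-27155 + 2*(-84)*(-54))*(-27984) = (-27155 + 9072)*(-27984) = -18083*(-27984) = 506034672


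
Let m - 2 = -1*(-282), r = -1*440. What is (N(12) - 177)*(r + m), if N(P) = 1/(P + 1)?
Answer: 27600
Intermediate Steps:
r = -440
m = 284 (m = 2 - 1*(-282) = 2 + 282 = 284)
N(P) = 1/(1 + P)
(N(12) - 177)*(r + m) = (1/(1 + 12) - 177)*(-440 + 284) = (1/13 - 177)*(-156) = -2300/13*(-156) = 27600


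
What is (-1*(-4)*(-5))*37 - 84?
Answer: -824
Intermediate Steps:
(-1*(-4)*(-5))*37 - 84 = (4*(-5))*37 - 84 = -20*37 - 84 = -740 - 84 = -824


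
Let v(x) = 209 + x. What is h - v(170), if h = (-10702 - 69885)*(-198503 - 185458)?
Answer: 30942264728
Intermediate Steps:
h = 30942265107 (h = -80587*(-383961) = 30942265107)
h - v(170) = 30942265107 - (209 + 170) = 30942265107 - 1*379 = 30942265107 - 379 = 30942264728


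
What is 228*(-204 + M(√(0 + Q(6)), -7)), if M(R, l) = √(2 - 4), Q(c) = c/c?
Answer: -46512 + 228*I*√2 ≈ -46512.0 + 322.44*I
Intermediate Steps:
Q(c) = 1
M(R, l) = I*√2 (M(R, l) = √(-2) = I*√2)
228*(-204 + M(√(0 + Q(6)), -7)) = 228*(-204 + I*√2) = -46512 + 228*I*√2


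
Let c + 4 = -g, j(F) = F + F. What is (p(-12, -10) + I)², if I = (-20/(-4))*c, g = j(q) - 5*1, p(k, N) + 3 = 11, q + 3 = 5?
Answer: 49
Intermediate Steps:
q = 2 (q = -3 + 5 = 2)
p(k, N) = 8 (p(k, N) = -3 + 11 = 8)
j(F) = 2*F
g = -1 (g = 2*2 - 5*1 = 4 - 5 = -1)
c = -3 (c = -4 - 1*(-1) = -4 + 1 = -3)
I = -15 (I = -20/(-4)*(-3) = -20*(-¼)*(-3) = 5*(-3) = -15)
(p(-12, -10) + I)² = (8 - 15)² = (-7)² = 49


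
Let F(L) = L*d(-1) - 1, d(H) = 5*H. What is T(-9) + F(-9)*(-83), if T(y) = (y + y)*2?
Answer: -3688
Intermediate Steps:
F(L) = -1 - 5*L (F(L) = L*(5*(-1)) - 1 = L*(-5) - 1 = -5*L - 1 = -1 - 5*L)
T(y) = 4*y (T(y) = (2*y)*2 = 4*y)
T(-9) + F(-9)*(-83) = 4*(-9) + (-1 - 5*(-9))*(-83) = -36 + (-1 + 45)*(-83) = -36 + 44*(-83) = -36 - 3652 = -3688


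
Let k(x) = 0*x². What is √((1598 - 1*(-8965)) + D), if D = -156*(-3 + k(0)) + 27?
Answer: √11058 ≈ 105.16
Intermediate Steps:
k(x) = 0
D = 495 (D = -156*(-3 + 0) + 27 = -156*(-3) + 27 = -26*(-18) + 27 = 468 + 27 = 495)
√((1598 - 1*(-8965)) + D) = √((1598 - 1*(-8965)) + 495) = √((1598 + 8965) + 495) = √(10563 + 495) = √11058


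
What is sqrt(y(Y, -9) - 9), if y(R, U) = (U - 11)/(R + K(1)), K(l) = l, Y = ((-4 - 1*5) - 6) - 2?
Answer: I*sqrt(31)/2 ≈ 2.7839*I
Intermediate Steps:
Y = -17 (Y = ((-4 - 5) - 6) - 2 = (-9 - 6) - 2 = -15 - 2 = -17)
y(R, U) = (-11 + U)/(1 + R) (y(R, U) = (U - 11)/(R + 1) = (-11 + U)/(1 + R))
sqrt(y(Y, -9) - 9) = sqrt((-11 - 9)/(1 - 17) - 9) = sqrt(-20/(-16) - 9) = sqrt(-1/16*(-20) - 9) = sqrt(5/4 - 9) = sqrt(-31/4) = I*sqrt(31)/2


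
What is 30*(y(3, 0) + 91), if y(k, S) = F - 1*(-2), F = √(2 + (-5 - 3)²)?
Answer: 2790 + 30*√66 ≈ 3033.7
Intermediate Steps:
F = √66 (F = √(2 + (-8)²) = √(2 + 64) = √66 ≈ 8.1240)
y(k, S) = 2 + √66 (y(k, S) = √66 - 1*(-2) = √66 + 2 = 2 + √66)
30*(y(3, 0) + 91) = 30*((2 + √66) + 91) = 30*(93 + √66) = 2790 + 30*√66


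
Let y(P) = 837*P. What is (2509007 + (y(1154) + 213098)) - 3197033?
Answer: 490970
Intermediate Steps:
(2509007 + (y(1154) + 213098)) - 3197033 = (2509007 + (837*1154 + 213098)) - 3197033 = (2509007 + (965898 + 213098)) - 3197033 = (2509007 + 1178996) - 3197033 = 3688003 - 3197033 = 490970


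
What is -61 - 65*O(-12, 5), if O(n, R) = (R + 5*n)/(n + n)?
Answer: -5039/24 ≈ -209.96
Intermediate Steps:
O(n, R) = (R + 5*n)/(2*n) (O(n, R) = (R + 5*n)/((2*n)) = (R + 5*n)*(1/(2*n)) = (R + 5*n)/(2*n))
-61 - 65*O(-12, 5) = -61 - 65*(5 + 5*(-12))/(2*(-12)) = -61 - 65*(-1)*(5 - 60)/(2*12) = -61 - 65*(-1)*(-55)/(2*12) = -61 - 65*55/24 = -61 - 3575/24 = -5039/24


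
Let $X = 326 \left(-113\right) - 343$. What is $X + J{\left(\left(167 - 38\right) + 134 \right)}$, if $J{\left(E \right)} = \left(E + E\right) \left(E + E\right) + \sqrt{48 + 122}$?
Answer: $239495 + \sqrt{170} \approx 2.3951 \cdot 10^{5}$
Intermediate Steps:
$J{\left(E \right)} = \sqrt{170} + 4 E^{2}$ ($J{\left(E \right)} = 2 E 2 E + \sqrt{170} = 4 E^{2} + \sqrt{170} = \sqrt{170} + 4 E^{2}$)
$X = -37181$ ($X = -36838 - 343 = -37181$)
$X + J{\left(\left(167 - 38\right) + 134 \right)} = -37181 + \left(\sqrt{170} + 4 \left(\left(167 - 38\right) + 134\right)^{2}\right) = -37181 + \left(\sqrt{170} + 4 \left(129 + 134\right)^{2}\right) = -37181 + \left(\sqrt{170} + 4 \cdot 263^{2}\right) = -37181 + \left(\sqrt{170} + 4 \cdot 69169\right) = -37181 + \left(\sqrt{170} + 276676\right) = -37181 + \left(276676 + \sqrt{170}\right) = 239495 + \sqrt{170}$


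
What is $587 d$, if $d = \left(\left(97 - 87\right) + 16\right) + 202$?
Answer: $133836$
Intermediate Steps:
$d = 228$ ($d = \left(10 + 16\right) + 202 = 26 + 202 = 228$)
$587 d = 587 \cdot 228 = 133836$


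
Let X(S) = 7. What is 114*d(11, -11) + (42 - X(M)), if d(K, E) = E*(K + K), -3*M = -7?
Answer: -27553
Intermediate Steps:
M = 7/3 (M = -⅓*(-7) = 7/3 ≈ 2.3333)
d(K, E) = 2*E*K (d(K, E) = E*(2*K) = 2*E*K)
114*d(11, -11) + (42 - X(M)) = 114*(2*(-11)*11) + (42 - 1*7) = 114*(-242) + (42 - 7) = -27588 + 35 = -27553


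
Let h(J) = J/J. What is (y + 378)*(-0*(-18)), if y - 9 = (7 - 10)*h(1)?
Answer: 0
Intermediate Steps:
h(J) = 1
y = 6 (y = 9 + (7 - 10)*1 = 9 - 3*1 = 9 - 3 = 6)
(y + 378)*(-0*(-18)) = (6 + 378)*(-0*(-18)) = 384*(-7*0) = 384*0 = 0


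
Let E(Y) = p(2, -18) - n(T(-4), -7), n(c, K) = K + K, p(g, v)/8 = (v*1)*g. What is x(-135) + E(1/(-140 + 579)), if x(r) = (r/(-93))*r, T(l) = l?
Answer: -14569/31 ≈ -469.97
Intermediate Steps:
p(g, v) = 8*g*v (p(g, v) = 8*((v*1)*g) = 8*(v*g) = 8*(g*v) = 8*g*v)
n(c, K) = 2*K
x(r) = -r²/93 (x(r) = (r*(-1/93))*r = (-r/93)*r = -r²/93)
E(Y) = -274 (E(Y) = 8*2*(-18) - 2*(-7) = -288 - 1*(-14) = -288 + 14 = -274)
x(-135) + E(1/(-140 + 579)) = -1/93*(-135)² - 274 = -1/93*18225 - 274 = -6075/31 - 274 = -14569/31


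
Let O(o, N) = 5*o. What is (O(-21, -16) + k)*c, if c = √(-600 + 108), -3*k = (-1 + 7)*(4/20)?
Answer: -1054*I*√123/5 ≈ -2337.9*I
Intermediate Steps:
k = -⅖ (k = -(-1 + 7)*4/20/3 = -2*4*(1/20) = -2/5 = -⅓*6/5 = -⅖ ≈ -0.40000)
c = 2*I*√123 (c = √(-492) = 2*I*√123 ≈ 22.181*I)
(O(-21, -16) + k)*c = (5*(-21) - ⅖)*(2*I*√123) = (-105 - ⅖)*(2*I*√123) = -1054*I*√123/5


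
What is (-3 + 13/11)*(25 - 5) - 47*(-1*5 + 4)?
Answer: 117/11 ≈ 10.636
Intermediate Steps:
(-3 + 13/11)*(25 - 5) - 47*(-1*5 + 4) = (-3 + 13*(1/11))*20 - 47*(-5 + 4) = (-3 + 13/11)*20 - 47*(-1) = -20/11*20 + 47 = -400/11 + 47 = 117/11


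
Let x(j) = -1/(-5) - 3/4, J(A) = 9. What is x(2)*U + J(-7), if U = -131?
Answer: 1621/20 ≈ 81.050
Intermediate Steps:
x(j) = -11/20 (x(j) = -1*(-1/5) - 3*1/4 = 1/5 - 3/4 = -11/20)
x(2)*U + J(-7) = -11/20*(-131) + 9 = 1441/20 + 9 = 1621/20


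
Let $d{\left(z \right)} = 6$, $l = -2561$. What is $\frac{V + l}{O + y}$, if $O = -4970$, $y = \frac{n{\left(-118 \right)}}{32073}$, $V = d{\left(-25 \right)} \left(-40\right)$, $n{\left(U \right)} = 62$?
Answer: $\frac{89836473}{159402748} \approx 0.56358$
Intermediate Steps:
$V = -240$ ($V = 6 \left(-40\right) = -240$)
$y = \frac{62}{32073} \approx 0.0019331$
$\frac{V + l}{O + y} = \frac{-240 - 2561}{-4970 + \frac{62}{32073}} = - \frac{2801}{- \frac{159402748}{32073}} = \left(-2801\right) \left(- \frac{32073}{159402748}\right) = \frac{89836473}{159402748}$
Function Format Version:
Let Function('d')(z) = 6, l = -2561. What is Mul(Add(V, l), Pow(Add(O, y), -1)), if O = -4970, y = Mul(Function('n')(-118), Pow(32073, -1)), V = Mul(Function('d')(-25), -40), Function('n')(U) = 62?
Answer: Rational(89836473, 159402748) ≈ 0.56358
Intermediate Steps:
V = -240 (V = Mul(6, -40) = -240)
y = Rational(62, 32073) (y = Mul(62, Pow(32073, -1)) = Mul(62, Rational(1, 32073)) = Rational(62, 32073) ≈ 0.0019331)
Mul(Add(V, l), Pow(Add(O, y), -1)) = Mul(Add(-240, -2561), Pow(Add(-4970, Rational(62, 32073)), -1)) = Mul(-2801, Pow(Rational(-159402748, 32073), -1)) = Mul(-2801, Rational(-32073, 159402748)) = Rational(89836473, 159402748)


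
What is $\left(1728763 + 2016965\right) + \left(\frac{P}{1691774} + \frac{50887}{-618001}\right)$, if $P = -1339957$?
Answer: $\frac{3916225221970867977}{1045518023774} \approx 3.7457 \cdot 10^{6}$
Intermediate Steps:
$\left(1728763 + 2016965\right) + \left(\frac{P}{1691774} + \frac{50887}{-618001}\right) = \left(1728763 + 2016965\right) + \left(- \frac{1339957}{1691774} + \frac{50887}{-618001}\right) = 3745728 + \left(\left(-1339957\right) \frac{1}{1691774} + 50887 \left(- \frac{1}{618001}\right)\right) = 3745728 - \frac{914184069495}{1045518023774} = \frac{3916225221970867977}{1045518023774}$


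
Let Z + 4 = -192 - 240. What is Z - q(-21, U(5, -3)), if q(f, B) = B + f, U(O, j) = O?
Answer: -420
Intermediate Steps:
Z = -436 (Z = -4 + (-192 - 240) = -4 - 432 = -436)
Z - q(-21, U(5, -3)) = -436 - (5 - 21) = -436 - 1*(-16) = -436 + 16 = -420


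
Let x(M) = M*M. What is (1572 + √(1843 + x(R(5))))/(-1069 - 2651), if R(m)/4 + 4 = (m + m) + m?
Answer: -131/310 - √3779/3720 ≈ -0.43911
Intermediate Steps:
R(m) = -16 + 12*m (R(m) = -16 + 4*((m + m) + m) = -16 + 4*(2*m + m) = -16 + 4*(3*m) = -16 + 12*m)
x(M) = M²
(1572 + √(1843 + x(R(5))))/(-1069 - 2651) = (1572 + √(1843 + (-16 + 12*5)²))/(-1069 - 2651) = (1572 + √(1843 + (-16 + 60)²))/(-3720) = (1572 + √(1843 + 44²))*(-1/3720) = (1572 + √(1843 + 1936))*(-1/3720) = (1572 + √3779)*(-1/3720) = -131/310 - √3779/3720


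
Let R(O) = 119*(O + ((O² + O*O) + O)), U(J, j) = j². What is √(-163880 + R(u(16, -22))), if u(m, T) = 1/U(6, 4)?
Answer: 3*I*√4661026/16 ≈ 404.8*I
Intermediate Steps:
u(m, T) = 1/16 (u(m, T) = 1/(4²) = 1/16)
R(O) = 238*O + 238*O² (R(O) = 119*(O + ((O² + O²) + O)) = 119*(O + (2*O² + O)) = 119*(O + (O + 2*O²)) = 119*(2*O + 2*O²) = 238*O + 238*O²)
√(-163880 + R(u(16, -22))) = √(-163880 + 238*(1/16)*(1 + 1/16)) = √(-163880 + 238*(1/16)*(17/16)) = √(-163880 + 2023/128) = √(-20974617/128) = 3*I*√4661026/16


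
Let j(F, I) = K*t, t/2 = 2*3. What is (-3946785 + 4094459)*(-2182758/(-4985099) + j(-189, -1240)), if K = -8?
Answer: -70349936328804/4985099 ≈ -1.4112e+7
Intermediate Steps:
t = 12 (t = 2*(2*3) = 2*6 = 12)
j(F, I) = -96 (j(F, I) = -8*12 = -96)
(-3946785 + 4094459)*(-2182758/(-4985099) + j(-189, -1240)) = (-3946785 + 4094459)*(-2182758/(-4985099) - 96) = 147674*(-2182758*(-1/4985099) - 96) = 147674*(2182758/4985099 - 96) = 147674*(-476386746/4985099) = -70349936328804/4985099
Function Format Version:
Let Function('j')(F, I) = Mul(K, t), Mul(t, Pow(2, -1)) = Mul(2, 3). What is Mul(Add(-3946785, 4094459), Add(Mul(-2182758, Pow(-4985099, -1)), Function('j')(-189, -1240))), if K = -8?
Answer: Rational(-70349936328804, 4985099) ≈ -1.4112e+7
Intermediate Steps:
t = 12 (t = Mul(2, Mul(2, 3)) = Mul(2, 6) = 12)
Function('j')(F, I) = -96 (Function('j')(F, I) = Mul(-8, 12) = -96)
Mul(Add(-3946785, 4094459), Add(Mul(-2182758, Pow(-4985099, -1)), Function('j')(-189, -1240))) = Mul(Add(-3946785, 4094459), Add(Mul(-2182758, Pow(-4985099, -1)), -96)) = Mul(147674, Add(Mul(-2182758, Rational(-1, 4985099)), -96)) = Mul(147674, Add(Rational(2182758, 4985099), -96)) = Mul(147674, Rational(-476386746, 4985099)) = Rational(-70349936328804, 4985099)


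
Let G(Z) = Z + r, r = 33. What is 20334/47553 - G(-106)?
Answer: 1163901/15851 ≈ 73.428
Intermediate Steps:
G(Z) = 33 + Z (G(Z) = Z + 33 = 33 + Z)
20334/47553 - G(-106) = 20334/47553 - (33 - 106) = 20334*(1/47553) - 1*(-73) = 6778/15851 + 73 = 1163901/15851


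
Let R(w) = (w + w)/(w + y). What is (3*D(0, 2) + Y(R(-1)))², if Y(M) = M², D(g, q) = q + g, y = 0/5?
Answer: 100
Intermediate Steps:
y = 0 (y = (⅕)*0 = 0)
D(g, q) = g + q
R(w) = 2 (R(w) = (w + w)/(w + 0) = (2*w)/w = 2)
(3*D(0, 2) + Y(R(-1)))² = (3*(0 + 2) + 2²)² = (3*2 + 4)² = (6 + 4)² = 10² = 100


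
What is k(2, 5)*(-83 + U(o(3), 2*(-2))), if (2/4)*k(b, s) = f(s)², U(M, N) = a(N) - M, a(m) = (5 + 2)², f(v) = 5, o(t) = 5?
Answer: -1950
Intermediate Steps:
a(m) = 49 (a(m) = 7² = 49)
U(M, N) = 49 - M
k(b, s) = 50 (k(b, s) = 2*5² = 2*25 = 50)
k(2, 5)*(-83 + U(o(3), 2*(-2))) = 50*(-83 + (49 - 1*5)) = 50*(-83 + (49 - 5)) = 50*(-83 + 44) = 50*(-39) = -1950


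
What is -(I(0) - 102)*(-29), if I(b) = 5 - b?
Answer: -2813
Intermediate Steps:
-(I(0) - 102)*(-29) = -((5 - 1*0) - 102)*(-29) = -((5 + 0) - 102)*(-29) = -(5 - 102)*(-29) = -(-97)*(-29) = -1*2813 = -2813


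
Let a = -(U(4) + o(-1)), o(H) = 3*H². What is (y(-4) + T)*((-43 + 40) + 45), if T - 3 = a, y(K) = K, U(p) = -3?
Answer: -42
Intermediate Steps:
a = 0 (a = -(-3 + 3*(-1)²) = -(-3 + 3*1) = -(-3 + 3) = -1*0 = 0)
T = 3 (T = 3 + 0 = 3)
(y(-4) + T)*((-43 + 40) + 45) = (-4 + 3)*((-43 + 40) + 45) = -(-3 + 45) = -1*42 = -42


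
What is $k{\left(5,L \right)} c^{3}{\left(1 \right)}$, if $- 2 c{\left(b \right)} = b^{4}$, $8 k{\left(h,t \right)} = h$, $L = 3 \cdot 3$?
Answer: $- \frac{5}{64} \approx -0.078125$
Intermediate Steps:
$L = 9$
$k{\left(h,t \right)} = \frac{h}{8}$
$c{\left(b \right)} = - \frac{b^{4}}{2}$
$k{\left(5,L \right)} c^{3}{\left(1 \right)} = \frac{1}{8} \cdot 5 \left(- \frac{1^{4}}{2}\right)^{3} = \frac{5 \left(\left(- \frac{1}{2}\right) 1\right)^{3}}{8} = \frac{5 \left(- \frac{1}{2}\right)^{3}}{8} = \frac{5}{8} \left(- \frac{1}{8}\right) = - \frac{5}{64}$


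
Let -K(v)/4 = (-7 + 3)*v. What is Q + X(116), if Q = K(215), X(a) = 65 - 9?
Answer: 3496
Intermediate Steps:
X(a) = 56
K(v) = 16*v (K(v) = -4*(-7 + 3)*v = -(-16)*v = 16*v)
Q = 3440 (Q = 16*215 = 3440)
Q + X(116) = 3440 + 56 = 3496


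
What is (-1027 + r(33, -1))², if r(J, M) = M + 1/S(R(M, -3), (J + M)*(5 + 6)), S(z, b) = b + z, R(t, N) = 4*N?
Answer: 122163531361/115600 ≈ 1.0568e+6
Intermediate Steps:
r(J, M) = M + 1/(-12 + 11*J + 11*M) (r(J, M) = M + 1/((J + M)*(5 + 6) + 4*(-3)) = M + 1/((J + M)*11 - 12) = M + 1/((11*J + 11*M) - 12) = M + 1/(-12 + 11*J + 11*M))
(-1027 + r(33, -1))² = (-1027 + (-1 + 1/(-12 + 11*33 + 11*(-1))))² = (-1027 + (-1 + 1/(-12 + 363 - 11)))² = (-1027 + (-1 + 1/340))² = (-1027 - 339/340)² = (-349519/340)² = 122163531361/115600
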